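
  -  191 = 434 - 625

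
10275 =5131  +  5144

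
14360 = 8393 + 5967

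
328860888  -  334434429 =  - 5573541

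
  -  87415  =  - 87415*1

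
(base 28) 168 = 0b1111000000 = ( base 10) 960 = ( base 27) 18F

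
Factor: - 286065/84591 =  - 5^1* 163^1*241^(-1) = -815/241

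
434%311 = 123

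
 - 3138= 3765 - 6903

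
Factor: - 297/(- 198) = 3/2 = 2^( - 1 )*3^1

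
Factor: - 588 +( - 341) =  - 929^1 = - 929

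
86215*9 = 775935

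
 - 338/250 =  - 2+81/125 = -1.35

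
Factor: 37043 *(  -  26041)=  - 17^1*2179^1 * 26041^1= - 964636763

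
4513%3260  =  1253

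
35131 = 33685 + 1446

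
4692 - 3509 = 1183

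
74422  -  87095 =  - 12673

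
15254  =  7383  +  7871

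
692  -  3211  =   - 2519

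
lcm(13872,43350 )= 346800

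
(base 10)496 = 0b111110000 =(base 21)12d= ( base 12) 354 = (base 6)2144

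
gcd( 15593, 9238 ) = 31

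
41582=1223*34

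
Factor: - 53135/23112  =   - 2^( - 3)*3^(  -  3)*5^1*107^(-1 )*10627^1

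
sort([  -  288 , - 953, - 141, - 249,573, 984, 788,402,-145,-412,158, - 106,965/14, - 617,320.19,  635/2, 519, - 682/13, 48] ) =[  -  953, - 617, - 412, - 288, - 249, - 145, - 141, - 106, - 682/13, 48,965/14,158, 635/2, 320.19,402,519,573, 788, 984 ]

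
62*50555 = 3134410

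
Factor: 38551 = 19^1*2029^1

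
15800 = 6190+9610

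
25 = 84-59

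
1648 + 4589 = 6237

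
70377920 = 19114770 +51263150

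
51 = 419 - 368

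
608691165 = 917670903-308979738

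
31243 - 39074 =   -  7831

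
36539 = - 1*(-36539) 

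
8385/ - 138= - 2795/46= -60.76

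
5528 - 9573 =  - 4045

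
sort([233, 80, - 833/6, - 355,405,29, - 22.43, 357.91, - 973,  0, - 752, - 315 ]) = [ -973, - 752, - 355, - 315,-833/6,- 22.43,0, 29, 80, 233,  357.91 , 405]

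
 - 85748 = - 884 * 97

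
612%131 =88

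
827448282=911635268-84186986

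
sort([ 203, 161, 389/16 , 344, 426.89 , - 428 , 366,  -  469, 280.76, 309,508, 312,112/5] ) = [ - 469,  -  428, 112/5,389/16,161,203,280.76,309, 312, 344,366,426.89, 508 ]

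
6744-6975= - 231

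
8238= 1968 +6270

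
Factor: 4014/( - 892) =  - 2^( - 1 )  *  3^2 = - 9/2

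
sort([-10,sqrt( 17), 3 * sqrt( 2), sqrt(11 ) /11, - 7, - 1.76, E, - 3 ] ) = [-10, -7 , - 3, - 1.76,sqrt(11)/11 , E, sqrt(17) , 3*sqrt( 2 )] 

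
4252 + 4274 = 8526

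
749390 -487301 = 262089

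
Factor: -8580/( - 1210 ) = 78/11 = 2^1*3^1*11^ ( - 1 )*13^1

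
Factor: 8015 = 5^1*7^1*229^1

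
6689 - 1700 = 4989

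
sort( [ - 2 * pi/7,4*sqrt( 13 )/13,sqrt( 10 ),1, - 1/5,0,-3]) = [ - 3, - 2*pi/7, - 1/5,0 , 1, 4* sqrt( 13)/13, sqrt(10)] 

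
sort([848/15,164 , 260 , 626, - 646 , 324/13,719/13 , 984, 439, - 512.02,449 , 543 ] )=[ - 646, - 512.02, 324/13, 719/13,  848/15, 164  ,  260,439 , 449,543,626 , 984 ] 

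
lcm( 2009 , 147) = 6027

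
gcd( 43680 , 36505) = 35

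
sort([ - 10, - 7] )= [ - 10, - 7 ] 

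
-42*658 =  -27636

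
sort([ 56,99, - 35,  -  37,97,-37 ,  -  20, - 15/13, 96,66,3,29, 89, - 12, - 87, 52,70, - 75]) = [ - 87, - 75, - 37,-37,  -  35, - 20, - 12, - 15/13 , 3, 29 , 52,56 , 66,70,89,96,97,99]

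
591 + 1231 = 1822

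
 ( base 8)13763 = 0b1011111110011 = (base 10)6131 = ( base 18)10gb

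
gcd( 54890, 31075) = 55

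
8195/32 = 256 + 3/32 = 256.09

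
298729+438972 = 737701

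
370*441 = 163170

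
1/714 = 1/714 = 0.00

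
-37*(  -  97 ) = 3589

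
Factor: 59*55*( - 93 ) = - 301785 = - 3^1*5^1*11^1 *31^1*59^1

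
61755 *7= 432285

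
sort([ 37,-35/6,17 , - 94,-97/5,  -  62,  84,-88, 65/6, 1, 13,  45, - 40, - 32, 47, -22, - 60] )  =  [ - 94, - 88,-62, - 60, - 40,-32, - 22,-97/5, - 35/6,1,65/6, 13,17,37,45,47,84 ]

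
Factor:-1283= -1283^1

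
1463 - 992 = 471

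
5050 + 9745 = 14795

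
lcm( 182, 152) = 13832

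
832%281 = 270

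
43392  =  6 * 7232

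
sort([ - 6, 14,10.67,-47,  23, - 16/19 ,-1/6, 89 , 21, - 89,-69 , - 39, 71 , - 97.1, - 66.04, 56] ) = [ - 97.1, -89 , - 69, - 66.04, - 47, - 39, - 6, - 16/19, - 1/6, 10.67, 14, 21, 23, 56,71, 89] 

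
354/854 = 177/427 = 0.41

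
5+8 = 13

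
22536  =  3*7512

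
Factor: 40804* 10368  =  2^9 * 3^4*101^2 = 423055872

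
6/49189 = 6/49189 = 0.00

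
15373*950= 14604350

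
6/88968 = 1/14828= 0.00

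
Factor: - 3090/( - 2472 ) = 5/4= 2^(  -  2 ) * 5^1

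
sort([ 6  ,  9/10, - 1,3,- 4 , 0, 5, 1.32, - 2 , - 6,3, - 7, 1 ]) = [ - 7 , - 6, - 4,-2, - 1 , 0,9/10,1,1.32,3 , 3,5,6] 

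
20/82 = 10/41 =0.24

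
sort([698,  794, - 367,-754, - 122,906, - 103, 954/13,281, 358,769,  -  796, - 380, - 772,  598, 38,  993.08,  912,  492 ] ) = [ - 796, -772, - 754 , - 380,  -  367, - 122, - 103, 38,954/13,281,358,492 , 598 , 698, 769 , 794,906 , 912,993.08 ] 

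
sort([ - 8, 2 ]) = [ - 8 , 2] 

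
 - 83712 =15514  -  99226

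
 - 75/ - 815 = 15/163 = 0.09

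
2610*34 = 88740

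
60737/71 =60737/71 = 855.45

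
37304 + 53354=90658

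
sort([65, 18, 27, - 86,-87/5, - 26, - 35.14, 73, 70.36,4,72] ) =[- 86, -35.14, - 26, - 87/5, 4,  18, 27,65 , 70.36,72,73] 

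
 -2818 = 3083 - 5901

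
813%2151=813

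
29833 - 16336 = 13497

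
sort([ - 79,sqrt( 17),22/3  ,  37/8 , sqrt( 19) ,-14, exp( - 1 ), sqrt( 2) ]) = [  -  79, - 14,  exp( - 1), sqrt(2), sqrt( 17 ), sqrt( 19),37/8 , 22/3 ]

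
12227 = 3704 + 8523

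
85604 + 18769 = 104373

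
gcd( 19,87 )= 1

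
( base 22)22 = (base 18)2A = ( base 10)46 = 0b101110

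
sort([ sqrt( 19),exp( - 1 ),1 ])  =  [ exp ( - 1), 1 , sqrt( 19)]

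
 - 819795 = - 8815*93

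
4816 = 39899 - 35083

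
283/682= 283/682 = 0.41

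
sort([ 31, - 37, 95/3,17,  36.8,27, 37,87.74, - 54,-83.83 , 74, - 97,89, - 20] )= [-97,  -  83.83, - 54, - 37, - 20,17, 27 , 31,95/3,36.8, 37, 74,87.74, 89 ] 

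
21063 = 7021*3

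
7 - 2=5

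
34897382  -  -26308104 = 61205486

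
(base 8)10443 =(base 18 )d9d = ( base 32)493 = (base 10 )4387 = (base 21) 9JJ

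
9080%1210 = 610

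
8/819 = 8/819 = 0.01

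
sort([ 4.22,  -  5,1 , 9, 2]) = [-5, 1,2 , 4.22,9] 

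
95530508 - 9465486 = 86065022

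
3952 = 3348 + 604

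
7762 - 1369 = 6393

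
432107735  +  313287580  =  745395315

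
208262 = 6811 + 201451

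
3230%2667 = 563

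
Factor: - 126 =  - 2^1* 3^2*7^1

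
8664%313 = 213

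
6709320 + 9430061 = 16139381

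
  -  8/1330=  - 1 +661/665=- 0.01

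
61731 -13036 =48695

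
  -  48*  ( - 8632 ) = 414336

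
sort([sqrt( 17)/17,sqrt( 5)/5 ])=[sqrt( 17 ) /17 , sqrt( 5)/5]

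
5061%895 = 586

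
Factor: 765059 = 765059^1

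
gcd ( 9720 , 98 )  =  2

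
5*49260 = 246300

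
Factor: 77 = 7^1*11^1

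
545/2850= 109/570 = 0.19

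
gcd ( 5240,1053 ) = 1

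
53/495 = 53/495 =0.11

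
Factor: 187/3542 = 17/322 = 2^(-1 )*7^( - 1 )*17^1*23^ ( - 1) 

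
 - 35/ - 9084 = 35/9084 = 0.00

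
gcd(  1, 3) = 1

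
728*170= 123760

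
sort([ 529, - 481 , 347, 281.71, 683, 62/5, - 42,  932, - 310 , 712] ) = [ - 481,- 310, - 42,62/5 , 281.71,  347 , 529, 683,712, 932]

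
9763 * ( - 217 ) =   -  2118571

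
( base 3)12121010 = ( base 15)1320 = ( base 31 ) 47j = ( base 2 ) 111111110000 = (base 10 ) 4080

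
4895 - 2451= 2444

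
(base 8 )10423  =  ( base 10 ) 4371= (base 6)32123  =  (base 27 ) 5qo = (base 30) 4PL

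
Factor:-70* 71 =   -  2^1*5^1*7^1*71^1=- 4970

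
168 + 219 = 387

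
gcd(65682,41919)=267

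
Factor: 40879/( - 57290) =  - 2^( - 1 )*5^(-1 )*17^( - 1)*337^(-1 ) * 40879^1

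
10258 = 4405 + 5853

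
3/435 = 1/145  =  0.01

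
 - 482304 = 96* ( - 5024)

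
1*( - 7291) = - 7291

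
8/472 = 1/59 =0.02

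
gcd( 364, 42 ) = 14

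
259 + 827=1086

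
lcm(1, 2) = 2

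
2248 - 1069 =1179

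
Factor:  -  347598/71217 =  - 942/193 = -2^1*3^1*157^1*193^ ( - 1) 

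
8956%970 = 226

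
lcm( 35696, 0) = 0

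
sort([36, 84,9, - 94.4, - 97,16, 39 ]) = [  -  97, - 94.4,9,16, 36, 39, 84]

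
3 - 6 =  - 3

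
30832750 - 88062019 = -57229269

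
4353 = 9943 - 5590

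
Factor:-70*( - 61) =2^1*5^1*7^1*61^1 = 4270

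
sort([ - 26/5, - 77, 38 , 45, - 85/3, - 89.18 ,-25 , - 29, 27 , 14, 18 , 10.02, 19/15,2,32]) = [-89.18, - 77, - 29, - 85/3,-25, - 26/5, 19/15, 2, 10.02, 14, 18, 27, 32, 38, 45] 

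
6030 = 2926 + 3104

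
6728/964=6 + 236/241 = 6.98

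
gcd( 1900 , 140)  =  20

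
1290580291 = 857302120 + 433278171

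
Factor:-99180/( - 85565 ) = 19836/17113=2^2*3^2*19^1  *  29^1*109^ ( - 1)*157^( - 1)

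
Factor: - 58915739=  - 577^1*102107^1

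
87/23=3 + 18/23 = 3.78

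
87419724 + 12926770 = 100346494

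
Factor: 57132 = 2^2*3^3* 23^2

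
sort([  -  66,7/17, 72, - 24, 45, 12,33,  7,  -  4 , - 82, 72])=[-82, - 66, - 24, - 4, 7/17, 7,12, 33 , 45, 72,72] 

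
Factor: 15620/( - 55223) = -2^2*5^1*7^ ( - 4)*11^1*23^( - 1)*71^1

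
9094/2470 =4547/1235 = 3.68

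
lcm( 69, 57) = 1311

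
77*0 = 0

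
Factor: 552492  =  2^2*3^2*103^1 * 149^1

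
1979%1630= 349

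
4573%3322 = 1251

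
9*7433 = 66897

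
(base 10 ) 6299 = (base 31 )6H6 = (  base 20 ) FEJ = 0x189B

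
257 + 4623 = 4880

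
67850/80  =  848 + 1/8  =  848.12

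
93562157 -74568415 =18993742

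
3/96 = 1/32 = 0.03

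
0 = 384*0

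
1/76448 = 1/76448 = 0.00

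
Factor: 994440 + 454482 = 2^1*3^1*59^1*4093^1 = 1448922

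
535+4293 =4828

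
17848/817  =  17848/817= 21.85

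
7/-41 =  - 1 + 34/41=- 0.17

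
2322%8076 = 2322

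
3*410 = 1230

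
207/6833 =207/6833 = 0.03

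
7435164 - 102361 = 7332803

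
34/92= 17/46 = 0.37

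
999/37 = 27= 27.00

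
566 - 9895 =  - 9329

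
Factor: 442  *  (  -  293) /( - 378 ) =3^( - 3)*7^( - 1 )*13^1*17^1* 293^1 =64753/189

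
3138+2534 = 5672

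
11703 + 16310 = 28013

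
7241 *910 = 6589310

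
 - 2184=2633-4817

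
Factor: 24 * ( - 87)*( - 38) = 2^4*3^2*19^1*29^1 = 79344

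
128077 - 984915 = -856838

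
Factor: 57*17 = 3^1*17^1*19^1 = 969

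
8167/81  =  100 + 67/81 = 100.83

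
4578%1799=980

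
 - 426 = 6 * ( - 71 )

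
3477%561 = 111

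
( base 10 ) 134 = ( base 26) 54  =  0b10000110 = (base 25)59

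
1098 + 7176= 8274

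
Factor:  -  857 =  - 857^1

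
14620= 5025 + 9595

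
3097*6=18582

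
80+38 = 118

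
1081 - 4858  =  -3777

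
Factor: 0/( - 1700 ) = 0 =0^1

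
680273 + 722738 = 1403011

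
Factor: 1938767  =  41^1*47287^1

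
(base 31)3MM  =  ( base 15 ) 10e2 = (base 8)7003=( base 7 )13313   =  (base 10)3587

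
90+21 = 111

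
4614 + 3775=8389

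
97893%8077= 969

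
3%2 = 1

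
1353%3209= 1353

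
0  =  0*225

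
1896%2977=1896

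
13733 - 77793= - 64060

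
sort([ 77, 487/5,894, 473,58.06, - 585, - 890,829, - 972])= [ - 972, - 890, -585, 58.06,77,487/5,473,829,894] 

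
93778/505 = 93778/505 = 185.70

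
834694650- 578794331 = 255900319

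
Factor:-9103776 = -2^5*3^1*11^1*37^1 * 233^1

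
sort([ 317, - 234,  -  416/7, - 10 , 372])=[ - 234,-416/7, - 10,317,372 ] 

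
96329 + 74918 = 171247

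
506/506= 1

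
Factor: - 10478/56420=-13/70 = -2^( - 1)*5^( - 1)*7^( - 1)*13^1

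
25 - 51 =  - 26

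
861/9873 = 287/3291=0.09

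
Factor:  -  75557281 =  -19^1*137^1*29027^1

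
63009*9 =567081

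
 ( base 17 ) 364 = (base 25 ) 1dn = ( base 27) 191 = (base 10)973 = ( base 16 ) 3CD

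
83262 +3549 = 86811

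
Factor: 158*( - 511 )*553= - 44648114= - 2^1*7^2*73^1*79^2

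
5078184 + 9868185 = 14946369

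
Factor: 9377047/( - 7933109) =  - 17^1*59^1*9349^1* 7933109^( - 1) 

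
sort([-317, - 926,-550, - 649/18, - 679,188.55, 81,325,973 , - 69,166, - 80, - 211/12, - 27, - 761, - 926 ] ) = [ - 926,-926,-761, - 679, - 550,  -  317, -80, - 69, - 649/18, - 27,-211/12, 81 , 166 , 188.55, 325,973 ] 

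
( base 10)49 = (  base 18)2D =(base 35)1E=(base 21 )27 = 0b110001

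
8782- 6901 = 1881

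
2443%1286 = 1157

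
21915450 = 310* 70695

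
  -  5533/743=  - 5533/743 = - 7.45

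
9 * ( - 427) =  - 3843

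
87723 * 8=701784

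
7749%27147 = 7749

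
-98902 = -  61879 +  - 37023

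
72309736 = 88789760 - 16480024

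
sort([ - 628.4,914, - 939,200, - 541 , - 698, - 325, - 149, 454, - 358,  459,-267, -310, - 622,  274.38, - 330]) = [ - 939, - 698 ,-628.4, - 622, - 541, - 358, - 330, - 325,- 310, - 267, - 149,200,274.38,454,459, 914 ] 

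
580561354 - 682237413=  - 101676059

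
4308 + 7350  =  11658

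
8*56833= 454664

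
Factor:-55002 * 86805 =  -4774448610 = - 2^1*3^4* 5^1*89^1* 103^1 * 643^1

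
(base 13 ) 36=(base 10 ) 45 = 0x2d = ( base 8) 55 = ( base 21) 23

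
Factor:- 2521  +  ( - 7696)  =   - 10217 = -17^1*601^1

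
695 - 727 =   -  32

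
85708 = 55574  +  30134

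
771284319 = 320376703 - -450907616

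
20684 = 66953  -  46269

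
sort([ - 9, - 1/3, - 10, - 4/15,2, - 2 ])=[-10, - 9, - 2  , - 1/3,-4/15,2 ]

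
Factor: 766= 2^1*383^1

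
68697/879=22899/293 = 78.15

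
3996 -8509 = - 4513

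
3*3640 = 10920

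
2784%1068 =648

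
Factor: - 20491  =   - 31^1* 661^1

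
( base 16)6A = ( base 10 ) 106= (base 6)254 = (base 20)56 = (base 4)1222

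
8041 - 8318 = -277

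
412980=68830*6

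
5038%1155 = 418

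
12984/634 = 20 + 152/317 = 20.48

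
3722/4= 930  +  1/2 = 930.50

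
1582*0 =0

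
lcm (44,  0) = 0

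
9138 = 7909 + 1229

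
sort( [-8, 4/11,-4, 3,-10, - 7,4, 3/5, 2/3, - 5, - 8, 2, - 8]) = [ - 10, - 8, - 8,-8, - 7, - 5, - 4, 4/11, 3/5 , 2/3,2,  3, 4 ]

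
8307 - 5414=2893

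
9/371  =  9/371  =  0.02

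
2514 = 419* 6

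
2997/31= 2997/31  =  96.68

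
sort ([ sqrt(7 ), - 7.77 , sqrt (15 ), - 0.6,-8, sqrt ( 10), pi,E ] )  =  [ - 8, - 7.77, - 0.6,sqrt (7),E, pi,sqrt(10), sqrt ( 15 ) ] 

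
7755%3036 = 1683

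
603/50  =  603/50= 12.06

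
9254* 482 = 4460428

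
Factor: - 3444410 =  - 2^1*5^1 * 31^1*41^1*271^1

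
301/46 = 301/46 = 6.54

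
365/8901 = 365/8901 = 0.04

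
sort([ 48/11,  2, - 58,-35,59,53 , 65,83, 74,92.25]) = [ - 58,-35, 2,48/11, 53, 59, 65,  74, 83,  92.25]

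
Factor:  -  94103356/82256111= - 2^2*7^(- 1 )*19^( - 1)*317^(- 1)*1951^( -1 )*23525839^1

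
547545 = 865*633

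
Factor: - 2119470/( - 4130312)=2^(  -  2 )*3^1*5^1*31^1*43^1*53^1*89^(-1)*5801^( - 1) = 1059735/2065156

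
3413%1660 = 93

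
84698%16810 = 648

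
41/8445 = 41/8445 = 0.00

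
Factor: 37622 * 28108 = 1057479176 =2^3* 13^1*1447^1*7027^1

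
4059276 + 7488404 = 11547680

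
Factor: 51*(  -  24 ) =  - 1224= - 2^3 * 3^2*17^1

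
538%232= 74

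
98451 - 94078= 4373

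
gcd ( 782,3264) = 34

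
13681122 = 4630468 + 9050654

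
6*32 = 192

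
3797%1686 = 425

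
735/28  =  105/4= 26.25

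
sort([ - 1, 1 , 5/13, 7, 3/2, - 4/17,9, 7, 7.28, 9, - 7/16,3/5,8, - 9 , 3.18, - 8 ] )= [ - 9, - 8, - 1, -7/16,  -  4/17, 5/13, 3/5,1, 3/2,  3.18, 7,7,7.28,  8, 9,9 ]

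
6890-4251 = 2639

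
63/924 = 3/44=0.07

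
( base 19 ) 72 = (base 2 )10000111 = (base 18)79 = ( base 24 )5F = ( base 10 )135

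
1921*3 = 5763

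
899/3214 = 899/3214 = 0.28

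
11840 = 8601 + 3239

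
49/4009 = 49/4009 = 0.01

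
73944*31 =2292264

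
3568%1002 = 562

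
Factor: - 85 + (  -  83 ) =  - 168 = - 2^3 * 3^1*7^1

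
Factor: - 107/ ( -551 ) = 19^ ( - 1) * 29^( - 1 ) * 107^1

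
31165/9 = 31165/9 = 3462.78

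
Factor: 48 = 2^4*3^1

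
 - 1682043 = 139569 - 1821612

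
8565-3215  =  5350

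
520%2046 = 520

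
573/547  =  573/547  =  1.05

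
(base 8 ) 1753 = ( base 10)1003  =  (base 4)33223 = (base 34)th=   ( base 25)1F3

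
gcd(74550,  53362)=2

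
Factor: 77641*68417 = 31^1*2207^1*77641^1 = 5311964297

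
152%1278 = 152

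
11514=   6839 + 4675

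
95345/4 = 23836 + 1/4 = 23836.25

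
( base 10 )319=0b100111111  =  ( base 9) 384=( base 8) 477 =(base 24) D7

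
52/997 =52/997 = 0.05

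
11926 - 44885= - 32959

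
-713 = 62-775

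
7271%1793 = 99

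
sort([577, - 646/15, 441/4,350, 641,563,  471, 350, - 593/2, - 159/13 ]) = [ - 593/2, - 646/15, - 159/13, 441/4, 350, 350,  471, 563, 577, 641] 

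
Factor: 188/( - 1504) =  - 2^( - 3)= - 1/8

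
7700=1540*5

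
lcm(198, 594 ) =594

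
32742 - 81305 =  - 48563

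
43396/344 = 126 +13/86 = 126.15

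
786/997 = 786/997 = 0.79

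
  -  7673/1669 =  - 5 + 672/1669 = - 4.60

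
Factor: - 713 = - 23^1 * 31^1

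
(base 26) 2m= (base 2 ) 1001010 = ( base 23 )35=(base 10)74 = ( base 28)2I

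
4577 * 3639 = 16655703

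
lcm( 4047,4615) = 263055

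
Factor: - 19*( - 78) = 1482 = 2^1 *3^1*13^1*19^1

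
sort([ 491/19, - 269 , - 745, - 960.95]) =[-960.95, - 745, - 269, 491/19]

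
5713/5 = 5713/5 = 1142.60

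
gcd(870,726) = 6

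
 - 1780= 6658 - 8438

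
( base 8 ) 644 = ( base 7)1140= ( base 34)CC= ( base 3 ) 120120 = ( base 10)420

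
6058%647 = 235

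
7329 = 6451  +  878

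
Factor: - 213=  - 3^1 *71^1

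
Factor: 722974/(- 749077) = -914/947 = -  2^1*457^1* 947^ (-1) 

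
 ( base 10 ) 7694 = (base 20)J4E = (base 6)55342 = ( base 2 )1111000001110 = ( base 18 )15d8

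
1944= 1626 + 318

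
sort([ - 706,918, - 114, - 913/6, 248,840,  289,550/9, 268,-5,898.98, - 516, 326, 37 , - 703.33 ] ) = [ - 706, - 703.33, - 516,-913/6,  -  114,  -  5, 37, 550/9, 248, 268,  289,326,840,  898.98,918 ]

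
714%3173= 714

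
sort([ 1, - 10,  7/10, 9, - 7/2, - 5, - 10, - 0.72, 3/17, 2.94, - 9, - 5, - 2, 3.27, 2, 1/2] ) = [ - 10, - 10, -9, - 5, - 5, - 7/2, -2,-0.72,  3/17, 1/2,7/10, 1, 2,2.94, 3.27, 9]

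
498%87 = 63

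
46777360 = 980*47732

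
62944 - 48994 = 13950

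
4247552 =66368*64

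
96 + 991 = 1087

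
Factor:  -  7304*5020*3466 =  - 2^6*5^1*11^1*83^1*251^1*1733^1   =  - 127084633280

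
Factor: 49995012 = 2^2*3^1* 4166251^1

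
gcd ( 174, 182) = 2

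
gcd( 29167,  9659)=1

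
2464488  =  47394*52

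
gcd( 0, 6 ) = 6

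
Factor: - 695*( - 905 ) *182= 114473450 = 2^1 *5^2*7^1 * 13^1*139^1 * 181^1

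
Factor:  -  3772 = - 2^2*23^1*41^1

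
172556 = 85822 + 86734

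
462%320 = 142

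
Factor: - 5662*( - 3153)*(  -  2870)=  - 2^2*3^1*5^1*7^1*19^1  *41^1*149^1*1051^1 =- 51236060820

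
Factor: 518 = 2^1*7^1*37^1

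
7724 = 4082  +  3642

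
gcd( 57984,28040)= 8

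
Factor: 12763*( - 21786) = - 2^1 * 3^1*3631^1*12763^1= - 278054718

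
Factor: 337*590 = 198830 = 2^1*5^1*59^1*337^1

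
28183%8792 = 1807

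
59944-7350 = 52594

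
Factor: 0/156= 0= 0^1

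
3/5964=1/1988 = 0.00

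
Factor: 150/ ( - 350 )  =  -3^1*7^ ( - 1 ) = - 3/7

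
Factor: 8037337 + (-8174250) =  - 136913  =  -7^1 * 19559^1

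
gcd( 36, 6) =6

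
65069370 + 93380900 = 158450270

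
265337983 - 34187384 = 231150599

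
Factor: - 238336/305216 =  - 2^2*7^2*251^(-1) = -196/251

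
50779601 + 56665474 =107445075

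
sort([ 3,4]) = [ 3, 4]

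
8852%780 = 272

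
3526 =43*82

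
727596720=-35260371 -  - 762857091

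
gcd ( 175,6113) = 1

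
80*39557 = 3164560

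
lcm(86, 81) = 6966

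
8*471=3768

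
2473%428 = 333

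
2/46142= 1/23071=0.00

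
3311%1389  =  533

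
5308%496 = 348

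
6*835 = 5010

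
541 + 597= 1138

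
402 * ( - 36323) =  - 14601846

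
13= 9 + 4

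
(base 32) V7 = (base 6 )4343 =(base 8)1747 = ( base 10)999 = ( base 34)td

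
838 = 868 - 30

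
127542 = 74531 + 53011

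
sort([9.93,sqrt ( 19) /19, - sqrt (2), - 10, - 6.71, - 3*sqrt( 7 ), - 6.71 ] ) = [ - 10  , - 3*sqrt( 7 ), - 6.71 , - 6.71, - sqrt( 2), sqrt (19) /19,9.93]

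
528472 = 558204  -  29732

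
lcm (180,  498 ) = 14940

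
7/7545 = 7/7545 = 0.00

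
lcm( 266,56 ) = 1064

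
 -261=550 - 811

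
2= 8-6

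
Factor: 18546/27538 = 33/49 = 3^1*7^( - 2 )*11^1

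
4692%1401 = 489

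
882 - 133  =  749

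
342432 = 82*4176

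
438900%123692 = 67824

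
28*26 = 728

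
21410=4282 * 5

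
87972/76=1157 + 10/19 = 1157.53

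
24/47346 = 4/7891 = 0.00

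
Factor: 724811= 31^1*103^1*227^1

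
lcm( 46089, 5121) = 46089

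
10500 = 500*21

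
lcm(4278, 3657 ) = 226734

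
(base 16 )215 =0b1000010101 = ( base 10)533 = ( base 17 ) 1E6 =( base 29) ib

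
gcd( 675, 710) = 5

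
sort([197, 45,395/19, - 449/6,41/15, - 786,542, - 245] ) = [-786 , - 245, - 449/6,41/15,395/19,45,  197,542] 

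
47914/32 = 1497  +  5/16 = 1497.31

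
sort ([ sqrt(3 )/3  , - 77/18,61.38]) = [-77/18, sqrt(3)/3,  61.38] 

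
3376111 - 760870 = 2615241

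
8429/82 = 8429/82 = 102.79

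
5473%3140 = 2333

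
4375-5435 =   -  1060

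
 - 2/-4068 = 1/2034 = 0.00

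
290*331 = 95990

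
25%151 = 25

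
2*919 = 1838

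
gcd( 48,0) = 48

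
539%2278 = 539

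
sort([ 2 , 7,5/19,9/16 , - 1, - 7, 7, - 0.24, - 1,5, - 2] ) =[-7, - 2, - 1, - 1, - 0.24,5/19, 9/16,2 , 5,7,7 ] 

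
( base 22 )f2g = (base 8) 16230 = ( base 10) 7320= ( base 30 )840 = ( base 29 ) 8KC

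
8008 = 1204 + 6804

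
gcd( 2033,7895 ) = 1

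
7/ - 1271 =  - 7/1271 = - 0.01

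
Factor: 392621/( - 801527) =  - 23^( - 1)*197^1*1993^1*34849^( - 1)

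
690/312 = 115/52=2.21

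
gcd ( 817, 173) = 1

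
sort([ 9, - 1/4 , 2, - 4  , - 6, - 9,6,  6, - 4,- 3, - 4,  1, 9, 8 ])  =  [ - 9,  -  6, - 4, - 4, - 4 , - 3, - 1/4,  1, 2,  6,  6,8 , 9,9]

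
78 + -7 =71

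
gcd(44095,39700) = 5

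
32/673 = 32/673 = 0.05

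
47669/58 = 821 + 51/58 = 821.88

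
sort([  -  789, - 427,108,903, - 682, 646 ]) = [ -789,-682,-427, 108,  646,903 ] 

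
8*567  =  4536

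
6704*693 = 4645872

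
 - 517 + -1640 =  - 2157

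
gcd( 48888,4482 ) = 18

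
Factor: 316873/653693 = 71^1* 4463^1*653693^( - 1) 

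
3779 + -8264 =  - 4485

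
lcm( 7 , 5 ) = 35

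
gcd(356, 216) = 4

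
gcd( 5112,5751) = 639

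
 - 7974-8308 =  - 16282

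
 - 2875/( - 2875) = 1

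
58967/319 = 184+ 271/319 = 184.85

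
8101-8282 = -181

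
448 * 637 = 285376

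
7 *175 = 1225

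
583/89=6 + 49/89 = 6.55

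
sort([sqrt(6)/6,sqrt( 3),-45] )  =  [ - 45,sqrt(6)/6,sqrt( 3)]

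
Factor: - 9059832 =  - 2^3*3^2*29^1*4339^1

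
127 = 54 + 73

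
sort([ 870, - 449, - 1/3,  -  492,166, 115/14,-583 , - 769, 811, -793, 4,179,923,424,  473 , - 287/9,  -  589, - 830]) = [ - 830, - 793, - 769, - 589, - 583,-492,-449, - 287/9, - 1/3,4,115/14,166,179,424, 473,811 , 870,923]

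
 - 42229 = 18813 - 61042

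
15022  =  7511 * 2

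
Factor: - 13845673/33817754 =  - 2^(-1)* 29^1 * 157^1 * 179^( - 1 ) * 3041^1*94463^( - 1 ) 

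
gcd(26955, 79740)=45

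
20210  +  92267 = 112477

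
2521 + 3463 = 5984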